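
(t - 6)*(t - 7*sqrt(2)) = t^2 - 7*sqrt(2)*t - 6*t + 42*sqrt(2)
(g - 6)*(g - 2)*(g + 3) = g^3 - 5*g^2 - 12*g + 36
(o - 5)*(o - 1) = o^2 - 6*o + 5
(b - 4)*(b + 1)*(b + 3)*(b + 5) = b^4 + 5*b^3 - 13*b^2 - 77*b - 60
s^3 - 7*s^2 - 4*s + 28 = (s - 7)*(s - 2)*(s + 2)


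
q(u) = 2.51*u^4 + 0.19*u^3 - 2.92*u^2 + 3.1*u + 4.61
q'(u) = 10.04*u^3 + 0.57*u^2 - 5.84*u + 3.1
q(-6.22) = 3583.58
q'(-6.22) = -2354.57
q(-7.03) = 5902.98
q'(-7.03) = -3415.86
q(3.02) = 201.36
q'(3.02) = 267.20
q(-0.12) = 4.20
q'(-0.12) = 3.79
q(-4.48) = 926.11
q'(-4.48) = -862.05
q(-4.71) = 1140.64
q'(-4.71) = -1005.80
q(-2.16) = 37.01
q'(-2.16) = -82.81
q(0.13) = 4.96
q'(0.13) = 2.37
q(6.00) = 3212.09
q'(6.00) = 2157.22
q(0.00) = 4.61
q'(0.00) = 3.10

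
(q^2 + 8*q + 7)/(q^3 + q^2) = (q + 7)/q^2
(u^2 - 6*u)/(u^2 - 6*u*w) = (u - 6)/(u - 6*w)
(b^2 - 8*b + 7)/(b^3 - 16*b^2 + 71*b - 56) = 1/(b - 8)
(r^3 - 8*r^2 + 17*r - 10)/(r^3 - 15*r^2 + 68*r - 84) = (r^2 - 6*r + 5)/(r^2 - 13*r + 42)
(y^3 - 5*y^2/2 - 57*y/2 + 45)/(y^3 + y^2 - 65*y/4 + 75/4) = 2*(y - 6)/(2*y - 5)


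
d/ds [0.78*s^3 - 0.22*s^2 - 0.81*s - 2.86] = 2.34*s^2 - 0.44*s - 0.81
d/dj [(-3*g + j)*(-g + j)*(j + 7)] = 3*g^2 - 8*g*j - 28*g + 3*j^2 + 14*j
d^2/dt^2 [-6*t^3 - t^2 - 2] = -36*t - 2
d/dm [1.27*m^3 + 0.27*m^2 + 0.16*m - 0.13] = 3.81*m^2 + 0.54*m + 0.16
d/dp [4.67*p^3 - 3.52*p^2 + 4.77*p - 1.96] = 14.01*p^2 - 7.04*p + 4.77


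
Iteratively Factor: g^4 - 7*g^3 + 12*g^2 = (g)*(g^3 - 7*g^2 + 12*g) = g*(g - 3)*(g^2 - 4*g) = g*(g - 4)*(g - 3)*(g)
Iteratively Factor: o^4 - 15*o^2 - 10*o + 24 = (o + 3)*(o^3 - 3*o^2 - 6*o + 8) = (o - 1)*(o + 3)*(o^2 - 2*o - 8) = (o - 4)*(o - 1)*(o + 3)*(o + 2)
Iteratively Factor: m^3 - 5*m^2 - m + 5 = (m + 1)*(m^2 - 6*m + 5) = (m - 1)*(m + 1)*(m - 5)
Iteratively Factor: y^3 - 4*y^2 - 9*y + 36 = (y - 4)*(y^2 - 9) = (y - 4)*(y - 3)*(y + 3)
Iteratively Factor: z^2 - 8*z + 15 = (z - 3)*(z - 5)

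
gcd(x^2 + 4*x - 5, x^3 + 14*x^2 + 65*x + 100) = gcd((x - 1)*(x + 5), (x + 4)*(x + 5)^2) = x + 5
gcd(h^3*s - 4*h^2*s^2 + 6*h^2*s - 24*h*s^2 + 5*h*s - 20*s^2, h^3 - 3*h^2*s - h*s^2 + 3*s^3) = 1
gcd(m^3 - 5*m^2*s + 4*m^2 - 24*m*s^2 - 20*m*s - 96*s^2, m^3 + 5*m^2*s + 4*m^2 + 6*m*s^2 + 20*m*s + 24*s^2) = m^2 + 3*m*s + 4*m + 12*s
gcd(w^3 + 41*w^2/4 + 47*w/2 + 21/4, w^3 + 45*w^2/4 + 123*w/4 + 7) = w^2 + 29*w/4 + 7/4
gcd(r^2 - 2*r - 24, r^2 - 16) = r + 4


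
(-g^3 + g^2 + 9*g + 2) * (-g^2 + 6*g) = g^5 - 7*g^4 - 3*g^3 + 52*g^2 + 12*g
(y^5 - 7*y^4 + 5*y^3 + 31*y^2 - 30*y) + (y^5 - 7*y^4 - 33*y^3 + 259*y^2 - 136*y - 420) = 2*y^5 - 14*y^4 - 28*y^3 + 290*y^2 - 166*y - 420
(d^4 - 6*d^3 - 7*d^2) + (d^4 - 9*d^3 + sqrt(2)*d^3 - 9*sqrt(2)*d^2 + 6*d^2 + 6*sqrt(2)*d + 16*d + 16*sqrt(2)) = 2*d^4 - 15*d^3 + sqrt(2)*d^3 - 9*sqrt(2)*d^2 - d^2 + 6*sqrt(2)*d + 16*d + 16*sqrt(2)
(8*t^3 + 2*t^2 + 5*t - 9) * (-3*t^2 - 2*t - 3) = -24*t^5 - 22*t^4 - 43*t^3 + 11*t^2 + 3*t + 27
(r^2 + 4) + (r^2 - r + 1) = 2*r^2 - r + 5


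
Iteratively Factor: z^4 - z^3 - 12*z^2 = (z - 4)*(z^3 + 3*z^2) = z*(z - 4)*(z^2 + 3*z) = z^2*(z - 4)*(z + 3)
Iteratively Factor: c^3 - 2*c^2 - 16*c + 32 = (c - 4)*(c^2 + 2*c - 8) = (c - 4)*(c - 2)*(c + 4)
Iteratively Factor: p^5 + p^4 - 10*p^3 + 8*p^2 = (p - 2)*(p^4 + 3*p^3 - 4*p^2) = p*(p - 2)*(p^3 + 3*p^2 - 4*p) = p*(p - 2)*(p + 4)*(p^2 - p) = p*(p - 2)*(p - 1)*(p + 4)*(p)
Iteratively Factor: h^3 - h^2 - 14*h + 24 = (h - 2)*(h^2 + h - 12) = (h - 2)*(h + 4)*(h - 3)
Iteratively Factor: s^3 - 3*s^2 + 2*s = (s)*(s^2 - 3*s + 2) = s*(s - 2)*(s - 1)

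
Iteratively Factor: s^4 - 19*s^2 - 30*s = (s)*(s^3 - 19*s - 30) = s*(s + 3)*(s^2 - 3*s - 10) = s*(s + 2)*(s + 3)*(s - 5)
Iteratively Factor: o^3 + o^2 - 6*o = (o + 3)*(o^2 - 2*o) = o*(o + 3)*(o - 2)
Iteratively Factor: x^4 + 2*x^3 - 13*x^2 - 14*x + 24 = (x - 1)*(x^3 + 3*x^2 - 10*x - 24) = (x - 1)*(x + 2)*(x^2 + x - 12) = (x - 3)*(x - 1)*(x + 2)*(x + 4)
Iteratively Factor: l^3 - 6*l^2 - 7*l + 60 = (l - 5)*(l^2 - l - 12) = (l - 5)*(l + 3)*(l - 4)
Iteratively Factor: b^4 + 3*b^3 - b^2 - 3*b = (b + 3)*(b^3 - b) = b*(b + 3)*(b^2 - 1) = b*(b - 1)*(b + 3)*(b + 1)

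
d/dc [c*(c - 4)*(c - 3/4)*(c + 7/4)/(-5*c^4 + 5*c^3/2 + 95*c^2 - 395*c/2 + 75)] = (-80*c^6 + 876*c^5 - 5027*c^4 + 9336*c^3 - 797*c^2 - 5100*c + 2520)/(40*(4*c^8 - 4*c^7 - 151*c^6 + 392*c^5 + 1166*c^4 - 5944*c^3 + 8521*c^2 - 4740*c + 900))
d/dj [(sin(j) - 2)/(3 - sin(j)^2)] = (sin(j)^2 - 4*sin(j) + 3)*cos(j)/(sin(j)^2 - 3)^2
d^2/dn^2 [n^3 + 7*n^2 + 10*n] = 6*n + 14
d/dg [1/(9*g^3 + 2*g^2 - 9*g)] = (-27*g^2 - 4*g + 9)/(g^2*(9*g^2 + 2*g - 9)^2)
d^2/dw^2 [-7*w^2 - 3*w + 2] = -14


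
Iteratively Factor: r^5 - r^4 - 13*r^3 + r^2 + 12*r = (r + 3)*(r^4 - 4*r^3 - r^2 + 4*r) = (r + 1)*(r + 3)*(r^3 - 5*r^2 + 4*r) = r*(r + 1)*(r + 3)*(r^2 - 5*r + 4) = r*(r - 1)*(r + 1)*(r + 3)*(r - 4)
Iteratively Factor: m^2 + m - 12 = (m - 3)*(m + 4)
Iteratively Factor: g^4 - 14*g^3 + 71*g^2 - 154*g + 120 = (g - 3)*(g^3 - 11*g^2 + 38*g - 40) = (g - 4)*(g - 3)*(g^2 - 7*g + 10) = (g - 5)*(g - 4)*(g - 3)*(g - 2)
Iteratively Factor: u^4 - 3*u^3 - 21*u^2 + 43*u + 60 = (u - 5)*(u^3 + 2*u^2 - 11*u - 12) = (u - 5)*(u + 1)*(u^2 + u - 12) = (u - 5)*(u - 3)*(u + 1)*(u + 4)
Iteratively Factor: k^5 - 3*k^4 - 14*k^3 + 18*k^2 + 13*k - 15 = (k + 3)*(k^4 - 6*k^3 + 4*k^2 + 6*k - 5) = (k + 1)*(k + 3)*(k^3 - 7*k^2 + 11*k - 5) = (k - 1)*(k + 1)*(k + 3)*(k^2 - 6*k + 5) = (k - 1)^2*(k + 1)*(k + 3)*(k - 5)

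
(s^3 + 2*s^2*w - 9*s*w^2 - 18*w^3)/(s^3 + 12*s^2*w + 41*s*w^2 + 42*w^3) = (s - 3*w)/(s + 7*w)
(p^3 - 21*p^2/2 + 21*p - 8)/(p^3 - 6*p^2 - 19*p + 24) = (p^2 - 5*p/2 + 1)/(p^2 + 2*p - 3)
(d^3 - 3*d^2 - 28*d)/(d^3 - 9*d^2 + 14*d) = (d + 4)/(d - 2)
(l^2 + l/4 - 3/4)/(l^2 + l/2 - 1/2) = (4*l - 3)/(2*(2*l - 1))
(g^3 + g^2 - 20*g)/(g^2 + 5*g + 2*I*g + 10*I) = g*(g - 4)/(g + 2*I)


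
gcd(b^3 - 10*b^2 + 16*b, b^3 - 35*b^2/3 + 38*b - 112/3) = b - 2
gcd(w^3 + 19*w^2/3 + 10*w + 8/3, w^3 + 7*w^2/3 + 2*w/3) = w^2 + 7*w/3 + 2/3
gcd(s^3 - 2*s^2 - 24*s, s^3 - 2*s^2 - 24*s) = s^3 - 2*s^2 - 24*s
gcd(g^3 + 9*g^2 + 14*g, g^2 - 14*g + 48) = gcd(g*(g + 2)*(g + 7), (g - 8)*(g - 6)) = 1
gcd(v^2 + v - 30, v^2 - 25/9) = 1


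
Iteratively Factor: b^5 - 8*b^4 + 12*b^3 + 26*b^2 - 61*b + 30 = (b - 1)*(b^4 - 7*b^3 + 5*b^2 + 31*b - 30) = (b - 1)*(b + 2)*(b^3 - 9*b^2 + 23*b - 15) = (b - 1)^2*(b + 2)*(b^2 - 8*b + 15) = (b - 3)*(b - 1)^2*(b + 2)*(b - 5)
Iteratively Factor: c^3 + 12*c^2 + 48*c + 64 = (c + 4)*(c^2 + 8*c + 16) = (c + 4)^2*(c + 4)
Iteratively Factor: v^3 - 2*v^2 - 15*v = (v - 5)*(v^2 + 3*v) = (v - 5)*(v + 3)*(v)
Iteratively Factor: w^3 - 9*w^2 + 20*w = (w)*(w^2 - 9*w + 20) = w*(w - 4)*(w - 5)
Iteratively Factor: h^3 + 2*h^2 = (h)*(h^2 + 2*h) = h*(h + 2)*(h)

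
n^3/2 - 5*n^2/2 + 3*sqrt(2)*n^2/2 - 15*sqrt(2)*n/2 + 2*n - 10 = (n/2 + sqrt(2)/2)*(n - 5)*(n + 2*sqrt(2))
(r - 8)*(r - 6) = r^2 - 14*r + 48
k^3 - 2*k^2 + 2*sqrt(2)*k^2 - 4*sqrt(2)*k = k*(k - 2)*(k + 2*sqrt(2))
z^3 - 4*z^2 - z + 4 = (z - 4)*(z - 1)*(z + 1)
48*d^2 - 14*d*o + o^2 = (-8*d + o)*(-6*d + o)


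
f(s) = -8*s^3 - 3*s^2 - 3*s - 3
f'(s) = -24*s^2 - 6*s - 3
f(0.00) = -3.00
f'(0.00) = -3.00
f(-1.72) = 33.99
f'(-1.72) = -63.68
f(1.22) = -25.65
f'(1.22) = -46.04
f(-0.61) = -0.47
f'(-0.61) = -8.27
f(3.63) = -436.08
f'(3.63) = -341.03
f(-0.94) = 3.81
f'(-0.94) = -18.57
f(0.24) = -4.00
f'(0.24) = -5.82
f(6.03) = -1884.22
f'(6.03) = -911.84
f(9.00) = -6105.00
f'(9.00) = -2001.00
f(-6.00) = 1635.00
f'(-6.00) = -831.00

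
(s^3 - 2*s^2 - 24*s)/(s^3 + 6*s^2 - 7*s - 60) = s*(s - 6)/(s^2 + 2*s - 15)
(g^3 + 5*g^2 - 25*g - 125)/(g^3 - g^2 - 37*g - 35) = (g^2 - 25)/(g^2 - 6*g - 7)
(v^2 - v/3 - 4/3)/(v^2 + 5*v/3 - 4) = (v + 1)/(v + 3)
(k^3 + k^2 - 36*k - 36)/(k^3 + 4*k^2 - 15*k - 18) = (k - 6)/(k - 3)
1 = 1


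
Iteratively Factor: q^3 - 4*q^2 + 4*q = (q - 2)*(q^2 - 2*q) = q*(q - 2)*(q - 2)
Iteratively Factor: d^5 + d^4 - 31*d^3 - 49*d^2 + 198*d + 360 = (d - 3)*(d^4 + 4*d^3 - 19*d^2 - 106*d - 120) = (d - 3)*(d + 2)*(d^3 + 2*d^2 - 23*d - 60) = (d - 3)*(d + 2)*(d + 4)*(d^2 - 2*d - 15) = (d - 3)*(d + 2)*(d + 3)*(d + 4)*(d - 5)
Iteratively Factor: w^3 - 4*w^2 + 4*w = (w - 2)*(w^2 - 2*w) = w*(w - 2)*(w - 2)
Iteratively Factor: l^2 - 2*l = (l - 2)*(l)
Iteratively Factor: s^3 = (s)*(s^2) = s^2*(s)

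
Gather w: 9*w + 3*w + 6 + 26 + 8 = 12*w + 40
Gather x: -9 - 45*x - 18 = -45*x - 27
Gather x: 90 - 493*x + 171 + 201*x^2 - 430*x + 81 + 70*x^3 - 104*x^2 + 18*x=70*x^3 + 97*x^2 - 905*x + 342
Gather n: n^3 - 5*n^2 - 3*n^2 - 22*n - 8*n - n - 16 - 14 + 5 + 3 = n^3 - 8*n^2 - 31*n - 22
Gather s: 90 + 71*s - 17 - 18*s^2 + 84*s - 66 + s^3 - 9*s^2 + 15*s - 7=s^3 - 27*s^2 + 170*s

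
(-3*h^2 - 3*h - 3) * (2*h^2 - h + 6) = -6*h^4 - 3*h^3 - 21*h^2 - 15*h - 18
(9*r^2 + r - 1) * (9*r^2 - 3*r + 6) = 81*r^4 - 18*r^3 + 42*r^2 + 9*r - 6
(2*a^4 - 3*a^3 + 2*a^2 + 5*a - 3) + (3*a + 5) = 2*a^4 - 3*a^3 + 2*a^2 + 8*a + 2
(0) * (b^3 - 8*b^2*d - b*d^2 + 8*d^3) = 0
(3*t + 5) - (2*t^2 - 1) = -2*t^2 + 3*t + 6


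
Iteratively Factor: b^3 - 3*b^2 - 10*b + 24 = (b - 4)*(b^2 + b - 6) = (b - 4)*(b - 2)*(b + 3)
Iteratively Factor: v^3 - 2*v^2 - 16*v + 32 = (v - 4)*(v^2 + 2*v - 8) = (v - 4)*(v + 4)*(v - 2)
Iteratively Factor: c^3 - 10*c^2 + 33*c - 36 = (c - 3)*(c^2 - 7*c + 12) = (c - 3)^2*(c - 4)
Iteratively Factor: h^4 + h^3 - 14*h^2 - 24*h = (h + 2)*(h^3 - h^2 - 12*h) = (h + 2)*(h + 3)*(h^2 - 4*h) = (h - 4)*(h + 2)*(h + 3)*(h)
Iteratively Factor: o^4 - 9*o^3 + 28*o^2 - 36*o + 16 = (o - 4)*(o^3 - 5*o^2 + 8*o - 4) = (o - 4)*(o - 2)*(o^2 - 3*o + 2) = (o - 4)*(o - 2)*(o - 1)*(o - 2)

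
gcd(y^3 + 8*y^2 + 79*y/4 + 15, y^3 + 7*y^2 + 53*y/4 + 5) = y^2 + 13*y/2 + 10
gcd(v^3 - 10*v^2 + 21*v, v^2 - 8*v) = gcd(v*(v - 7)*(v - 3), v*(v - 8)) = v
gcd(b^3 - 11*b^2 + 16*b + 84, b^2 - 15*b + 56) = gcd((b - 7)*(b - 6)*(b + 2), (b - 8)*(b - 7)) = b - 7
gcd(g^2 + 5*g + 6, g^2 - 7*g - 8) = 1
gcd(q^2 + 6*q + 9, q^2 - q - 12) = q + 3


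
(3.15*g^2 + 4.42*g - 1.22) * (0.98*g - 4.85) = 3.087*g^3 - 10.9459*g^2 - 22.6326*g + 5.917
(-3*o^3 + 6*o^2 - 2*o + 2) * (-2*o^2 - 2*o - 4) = 6*o^5 - 6*o^4 + 4*o^3 - 24*o^2 + 4*o - 8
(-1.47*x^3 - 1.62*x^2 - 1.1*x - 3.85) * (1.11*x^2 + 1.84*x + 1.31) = -1.6317*x^5 - 4.503*x^4 - 6.1275*x^3 - 8.4197*x^2 - 8.525*x - 5.0435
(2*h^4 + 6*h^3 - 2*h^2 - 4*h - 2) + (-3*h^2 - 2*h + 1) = 2*h^4 + 6*h^3 - 5*h^2 - 6*h - 1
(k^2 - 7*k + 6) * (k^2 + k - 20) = k^4 - 6*k^3 - 21*k^2 + 146*k - 120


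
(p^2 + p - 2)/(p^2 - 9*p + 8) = (p + 2)/(p - 8)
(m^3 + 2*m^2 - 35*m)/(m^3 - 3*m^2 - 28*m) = (-m^2 - 2*m + 35)/(-m^2 + 3*m + 28)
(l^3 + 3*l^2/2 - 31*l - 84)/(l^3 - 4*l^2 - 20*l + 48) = (l + 7/2)/(l - 2)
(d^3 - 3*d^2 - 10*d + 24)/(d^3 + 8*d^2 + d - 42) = (d - 4)/(d + 7)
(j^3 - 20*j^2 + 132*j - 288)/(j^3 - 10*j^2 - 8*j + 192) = (j - 6)/(j + 4)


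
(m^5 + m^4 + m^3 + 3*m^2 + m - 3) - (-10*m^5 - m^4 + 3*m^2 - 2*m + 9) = 11*m^5 + 2*m^4 + m^3 + 3*m - 12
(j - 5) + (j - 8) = 2*j - 13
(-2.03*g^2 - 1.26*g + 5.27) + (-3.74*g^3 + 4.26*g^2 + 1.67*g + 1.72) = -3.74*g^3 + 2.23*g^2 + 0.41*g + 6.99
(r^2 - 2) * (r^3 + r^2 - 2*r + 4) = r^5 + r^4 - 4*r^3 + 2*r^2 + 4*r - 8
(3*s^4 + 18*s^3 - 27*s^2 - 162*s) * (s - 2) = 3*s^5 + 12*s^4 - 63*s^3 - 108*s^2 + 324*s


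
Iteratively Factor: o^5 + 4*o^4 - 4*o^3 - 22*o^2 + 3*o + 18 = (o + 3)*(o^4 + o^3 - 7*o^2 - o + 6) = (o - 2)*(o + 3)*(o^3 + 3*o^2 - o - 3) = (o - 2)*(o - 1)*(o + 3)*(o^2 + 4*o + 3) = (o - 2)*(o - 1)*(o + 3)^2*(o + 1)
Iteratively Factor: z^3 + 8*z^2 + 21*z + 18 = (z + 3)*(z^2 + 5*z + 6) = (z + 2)*(z + 3)*(z + 3)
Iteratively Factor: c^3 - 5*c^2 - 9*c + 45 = (c - 3)*(c^2 - 2*c - 15) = (c - 3)*(c + 3)*(c - 5)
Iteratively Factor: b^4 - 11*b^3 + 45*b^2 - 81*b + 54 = (b - 3)*(b^3 - 8*b^2 + 21*b - 18) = (b - 3)*(b - 2)*(b^2 - 6*b + 9) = (b - 3)^2*(b - 2)*(b - 3)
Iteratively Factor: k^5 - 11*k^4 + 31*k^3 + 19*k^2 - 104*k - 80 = (k - 4)*(k^4 - 7*k^3 + 3*k^2 + 31*k + 20) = (k - 5)*(k - 4)*(k^3 - 2*k^2 - 7*k - 4) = (k - 5)*(k - 4)^2*(k^2 + 2*k + 1) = (k - 5)*(k - 4)^2*(k + 1)*(k + 1)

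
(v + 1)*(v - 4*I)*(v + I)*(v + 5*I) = v^4 + v^3 + 2*I*v^3 + 19*v^2 + 2*I*v^2 + 19*v + 20*I*v + 20*I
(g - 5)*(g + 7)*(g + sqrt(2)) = g^3 + sqrt(2)*g^2 + 2*g^2 - 35*g + 2*sqrt(2)*g - 35*sqrt(2)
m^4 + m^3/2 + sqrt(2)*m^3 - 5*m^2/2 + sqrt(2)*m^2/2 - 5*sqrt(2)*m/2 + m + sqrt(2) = (m - 1)*(m - 1/2)*(m + 2)*(m + sqrt(2))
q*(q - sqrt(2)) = q^2 - sqrt(2)*q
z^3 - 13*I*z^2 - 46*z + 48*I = (z - 8*I)*(z - 3*I)*(z - 2*I)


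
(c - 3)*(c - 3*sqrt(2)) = c^2 - 3*sqrt(2)*c - 3*c + 9*sqrt(2)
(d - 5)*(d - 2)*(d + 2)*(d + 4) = d^4 - d^3 - 24*d^2 + 4*d + 80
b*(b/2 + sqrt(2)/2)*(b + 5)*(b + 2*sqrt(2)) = b^4/2 + 3*sqrt(2)*b^3/2 + 5*b^3/2 + 2*b^2 + 15*sqrt(2)*b^2/2 + 10*b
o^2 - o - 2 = (o - 2)*(o + 1)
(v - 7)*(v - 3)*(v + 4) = v^3 - 6*v^2 - 19*v + 84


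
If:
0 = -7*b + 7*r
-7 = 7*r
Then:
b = -1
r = -1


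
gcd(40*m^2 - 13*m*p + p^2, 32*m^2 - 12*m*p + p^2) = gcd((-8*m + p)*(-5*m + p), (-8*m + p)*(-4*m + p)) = -8*m + p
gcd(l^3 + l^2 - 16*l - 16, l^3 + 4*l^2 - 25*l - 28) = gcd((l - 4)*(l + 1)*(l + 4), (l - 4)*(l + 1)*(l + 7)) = l^2 - 3*l - 4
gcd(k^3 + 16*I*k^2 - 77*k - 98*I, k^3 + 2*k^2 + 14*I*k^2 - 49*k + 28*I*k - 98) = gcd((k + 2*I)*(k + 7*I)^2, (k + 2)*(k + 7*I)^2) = k^2 + 14*I*k - 49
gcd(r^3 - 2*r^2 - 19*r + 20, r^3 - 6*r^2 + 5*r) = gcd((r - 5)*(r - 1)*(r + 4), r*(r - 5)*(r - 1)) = r^2 - 6*r + 5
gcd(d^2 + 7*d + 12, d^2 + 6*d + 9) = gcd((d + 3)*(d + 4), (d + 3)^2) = d + 3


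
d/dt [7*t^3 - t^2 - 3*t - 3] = 21*t^2 - 2*t - 3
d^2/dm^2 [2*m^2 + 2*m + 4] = 4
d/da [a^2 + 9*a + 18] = 2*a + 9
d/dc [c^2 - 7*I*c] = 2*c - 7*I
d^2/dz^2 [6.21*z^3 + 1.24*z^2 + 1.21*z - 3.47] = 37.26*z + 2.48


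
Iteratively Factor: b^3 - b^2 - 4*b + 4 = (b - 2)*(b^2 + b - 2) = (b - 2)*(b - 1)*(b + 2)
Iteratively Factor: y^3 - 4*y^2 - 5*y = (y + 1)*(y^2 - 5*y) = (y - 5)*(y + 1)*(y)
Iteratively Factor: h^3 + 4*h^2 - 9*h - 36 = (h + 4)*(h^2 - 9) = (h + 3)*(h + 4)*(h - 3)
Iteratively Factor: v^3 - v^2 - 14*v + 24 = (v + 4)*(v^2 - 5*v + 6) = (v - 3)*(v + 4)*(v - 2)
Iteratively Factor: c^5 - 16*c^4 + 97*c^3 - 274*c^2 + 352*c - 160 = (c - 2)*(c^4 - 14*c^3 + 69*c^2 - 136*c + 80) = (c - 4)*(c - 2)*(c^3 - 10*c^2 + 29*c - 20) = (c - 4)*(c - 2)*(c - 1)*(c^2 - 9*c + 20) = (c - 5)*(c - 4)*(c - 2)*(c - 1)*(c - 4)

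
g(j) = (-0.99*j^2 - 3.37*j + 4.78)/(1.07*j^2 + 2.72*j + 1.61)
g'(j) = (-2.14*j - 2.72)*(-0.99*j^2 - 3.37*j + 4.78)/(1.07*j^2 + 2.72*j + 1.61)^2 + (-1.98*j - 3.37)/(1.07*j^2 + 2.72*j + 1.61) = (0.9131*j^2 - 13.417*j - 18.4273)/(1.1449*j^4 + 5.8208*j^3 + 10.8438*j^2 + 8.7584*j + 2.5921)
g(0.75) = 0.40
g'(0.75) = -1.55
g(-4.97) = -0.20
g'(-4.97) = 0.34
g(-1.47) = -99.62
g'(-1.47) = 562.42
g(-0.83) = 77.02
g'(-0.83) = -831.28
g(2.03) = -0.53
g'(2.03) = -0.31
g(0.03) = 2.76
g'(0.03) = -6.57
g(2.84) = -0.71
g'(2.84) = -0.15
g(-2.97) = 2.04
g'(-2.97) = 3.34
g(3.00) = -0.73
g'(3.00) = -0.13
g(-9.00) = -0.71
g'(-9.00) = 0.04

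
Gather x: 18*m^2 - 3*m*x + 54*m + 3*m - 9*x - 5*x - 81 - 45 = 18*m^2 + 57*m + x*(-3*m - 14) - 126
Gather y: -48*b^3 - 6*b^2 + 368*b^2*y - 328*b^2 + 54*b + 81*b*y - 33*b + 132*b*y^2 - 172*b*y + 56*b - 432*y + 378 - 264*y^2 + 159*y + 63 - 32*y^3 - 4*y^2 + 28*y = -48*b^3 - 334*b^2 + 77*b - 32*y^3 + y^2*(132*b - 268) + y*(368*b^2 - 91*b - 245) + 441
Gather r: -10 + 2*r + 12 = 2*r + 2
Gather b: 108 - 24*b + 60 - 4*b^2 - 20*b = -4*b^2 - 44*b + 168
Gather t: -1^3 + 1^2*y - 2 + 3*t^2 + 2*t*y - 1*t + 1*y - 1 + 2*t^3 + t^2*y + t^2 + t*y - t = 2*t^3 + t^2*(y + 4) + t*(3*y - 2) + 2*y - 4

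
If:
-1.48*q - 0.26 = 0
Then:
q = -0.18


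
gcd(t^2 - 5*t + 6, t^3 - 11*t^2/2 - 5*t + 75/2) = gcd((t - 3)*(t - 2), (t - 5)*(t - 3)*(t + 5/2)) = t - 3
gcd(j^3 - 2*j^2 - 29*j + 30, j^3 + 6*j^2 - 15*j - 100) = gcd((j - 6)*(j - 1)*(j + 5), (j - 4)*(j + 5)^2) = j + 5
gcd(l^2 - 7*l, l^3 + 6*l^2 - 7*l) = l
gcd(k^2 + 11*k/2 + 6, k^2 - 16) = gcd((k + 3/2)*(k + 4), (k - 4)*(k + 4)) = k + 4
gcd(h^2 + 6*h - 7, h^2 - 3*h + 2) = h - 1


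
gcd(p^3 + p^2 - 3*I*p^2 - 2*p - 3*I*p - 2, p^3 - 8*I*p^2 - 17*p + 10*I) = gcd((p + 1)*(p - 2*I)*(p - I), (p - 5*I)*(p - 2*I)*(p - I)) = p^2 - 3*I*p - 2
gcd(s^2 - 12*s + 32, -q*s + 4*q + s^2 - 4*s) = s - 4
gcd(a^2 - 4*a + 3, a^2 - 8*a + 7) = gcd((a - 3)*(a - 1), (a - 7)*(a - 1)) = a - 1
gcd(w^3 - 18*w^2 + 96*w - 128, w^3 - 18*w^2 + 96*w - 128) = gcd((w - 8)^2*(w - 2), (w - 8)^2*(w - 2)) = w^3 - 18*w^2 + 96*w - 128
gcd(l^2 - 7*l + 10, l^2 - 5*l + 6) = l - 2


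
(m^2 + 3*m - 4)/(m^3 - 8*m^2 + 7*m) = (m + 4)/(m*(m - 7))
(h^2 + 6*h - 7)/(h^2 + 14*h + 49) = (h - 1)/(h + 7)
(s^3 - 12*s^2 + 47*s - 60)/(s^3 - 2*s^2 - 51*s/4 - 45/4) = 4*(s^2 - 7*s + 12)/(4*s^2 + 12*s + 9)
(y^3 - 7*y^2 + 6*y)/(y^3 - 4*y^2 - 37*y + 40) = y*(y - 6)/(y^2 - 3*y - 40)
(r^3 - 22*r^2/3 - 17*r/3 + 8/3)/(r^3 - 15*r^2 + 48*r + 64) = (r - 1/3)/(r - 8)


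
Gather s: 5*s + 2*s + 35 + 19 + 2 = 7*s + 56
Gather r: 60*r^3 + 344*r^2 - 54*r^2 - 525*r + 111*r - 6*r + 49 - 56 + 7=60*r^3 + 290*r^2 - 420*r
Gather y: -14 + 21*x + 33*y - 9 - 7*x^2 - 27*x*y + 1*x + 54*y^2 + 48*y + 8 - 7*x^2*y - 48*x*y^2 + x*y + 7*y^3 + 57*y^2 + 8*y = -7*x^2 + 22*x + 7*y^3 + y^2*(111 - 48*x) + y*(-7*x^2 - 26*x + 89) - 15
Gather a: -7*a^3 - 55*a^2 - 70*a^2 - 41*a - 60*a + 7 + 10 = -7*a^3 - 125*a^2 - 101*a + 17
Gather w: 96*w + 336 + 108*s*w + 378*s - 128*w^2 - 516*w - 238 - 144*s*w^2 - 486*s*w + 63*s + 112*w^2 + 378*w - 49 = 441*s + w^2*(-144*s - 16) + w*(-378*s - 42) + 49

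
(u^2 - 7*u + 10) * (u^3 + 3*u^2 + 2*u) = u^5 - 4*u^4 - 9*u^3 + 16*u^2 + 20*u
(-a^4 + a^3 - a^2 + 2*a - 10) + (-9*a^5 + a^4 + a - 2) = -9*a^5 + a^3 - a^2 + 3*a - 12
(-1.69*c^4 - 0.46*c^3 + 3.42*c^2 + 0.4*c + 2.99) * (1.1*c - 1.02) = -1.859*c^5 + 1.2178*c^4 + 4.2312*c^3 - 3.0484*c^2 + 2.881*c - 3.0498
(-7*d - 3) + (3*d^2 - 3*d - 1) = 3*d^2 - 10*d - 4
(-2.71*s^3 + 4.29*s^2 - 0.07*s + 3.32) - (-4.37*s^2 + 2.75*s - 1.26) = -2.71*s^3 + 8.66*s^2 - 2.82*s + 4.58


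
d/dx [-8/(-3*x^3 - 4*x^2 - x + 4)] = 8*(-9*x^2 - 8*x - 1)/(3*x^3 + 4*x^2 + x - 4)^2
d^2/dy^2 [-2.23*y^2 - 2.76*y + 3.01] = -4.46000000000000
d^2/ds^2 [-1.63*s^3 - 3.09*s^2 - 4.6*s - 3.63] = -9.78*s - 6.18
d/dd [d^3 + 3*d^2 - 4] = 3*d*(d + 2)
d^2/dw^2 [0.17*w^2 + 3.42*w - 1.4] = 0.340000000000000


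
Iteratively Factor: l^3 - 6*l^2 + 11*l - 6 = (l - 3)*(l^2 - 3*l + 2) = (l - 3)*(l - 1)*(l - 2)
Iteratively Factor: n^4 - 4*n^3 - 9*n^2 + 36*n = (n + 3)*(n^3 - 7*n^2 + 12*n) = (n - 3)*(n + 3)*(n^2 - 4*n) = (n - 4)*(n - 3)*(n + 3)*(n)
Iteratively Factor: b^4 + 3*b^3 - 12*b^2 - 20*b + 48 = (b - 2)*(b^3 + 5*b^2 - 2*b - 24) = (b - 2)*(b + 3)*(b^2 + 2*b - 8) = (b - 2)^2*(b + 3)*(b + 4)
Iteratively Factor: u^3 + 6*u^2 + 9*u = (u + 3)*(u^2 + 3*u) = u*(u + 3)*(u + 3)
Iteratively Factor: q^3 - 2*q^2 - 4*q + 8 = (q - 2)*(q^2 - 4) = (q - 2)^2*(q + 2)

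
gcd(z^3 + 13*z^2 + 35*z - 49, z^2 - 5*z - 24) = 1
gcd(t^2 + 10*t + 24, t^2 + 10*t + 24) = t^2 + 10*t + 24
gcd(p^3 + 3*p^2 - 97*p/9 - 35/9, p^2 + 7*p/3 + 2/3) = p + 1/3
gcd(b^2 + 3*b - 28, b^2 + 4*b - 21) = b + 7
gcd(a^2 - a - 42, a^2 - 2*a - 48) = a + 6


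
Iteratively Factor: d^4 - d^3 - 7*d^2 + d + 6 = (d + 2)*(d^3 - 3*d^2 - d + 3) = (d - 3)*(d + 2)*(d^2 - 1) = (d - 3)*(d - 1)*(d + 2)*(d + 1)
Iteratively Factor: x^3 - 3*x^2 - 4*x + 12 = (x - 2)*(x^2 - x - 6) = (x - 2)*(x + 2)*(x - 3)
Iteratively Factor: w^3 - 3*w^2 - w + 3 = (w - 3)*(w^2 - 1) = (w - 3)*(w - 1)*(w + 1)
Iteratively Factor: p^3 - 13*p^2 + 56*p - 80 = (p - 4)*(p^2 - 9*p + 20) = (p - 4)^2*(p - 5)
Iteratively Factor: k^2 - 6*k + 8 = (k - 2)*(k - 4)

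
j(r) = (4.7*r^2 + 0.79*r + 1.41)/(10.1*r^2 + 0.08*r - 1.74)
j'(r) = (-20.2*r - 0.08)*(4.7*r^2 + 0.79*r + 1.41)/(10.1*r^2 + 0.08*r - 1.74)^2 + (9.4*r + 0.79)/(10.1*r^2 + 0.08*r - 1.74) = (-7.603*r^2 - 44.838*r - 1.4874)/(102.01*r^4 + 1.616*r^3 - 35.1416*r^2 - 0.2784*r + 3.0276)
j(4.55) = 0.49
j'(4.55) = -0.01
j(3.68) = 0.50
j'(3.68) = -0.01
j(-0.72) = 0.95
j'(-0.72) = 2.27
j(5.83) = 0.48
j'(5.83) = -0.00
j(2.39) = 0.54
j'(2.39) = -0.05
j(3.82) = 0.50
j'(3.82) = -0.01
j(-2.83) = 0.47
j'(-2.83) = 0.01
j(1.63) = 0.60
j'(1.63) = -0.15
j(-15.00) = 0.46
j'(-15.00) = -0.00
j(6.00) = 0.48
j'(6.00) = -0.00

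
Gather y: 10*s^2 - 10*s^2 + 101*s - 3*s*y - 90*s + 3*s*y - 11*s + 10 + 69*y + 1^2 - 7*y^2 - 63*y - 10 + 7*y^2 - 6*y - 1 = 0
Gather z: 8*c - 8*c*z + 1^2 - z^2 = -8*c*z + 8*c - z^2 + 1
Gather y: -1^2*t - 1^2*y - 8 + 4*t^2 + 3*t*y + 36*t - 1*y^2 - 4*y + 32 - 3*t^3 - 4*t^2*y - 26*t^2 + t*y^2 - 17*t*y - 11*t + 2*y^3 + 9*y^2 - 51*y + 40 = -3*t^3 - 22*t^2 + 24*t + 2*y^3 + y^2*(t + 8) + y*(-4*t^2 - 14*t - 56) + 64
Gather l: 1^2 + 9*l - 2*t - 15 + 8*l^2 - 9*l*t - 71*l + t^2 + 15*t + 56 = 8*l^2 + l*(-9*t - 62) + t^2 + 13*t + 42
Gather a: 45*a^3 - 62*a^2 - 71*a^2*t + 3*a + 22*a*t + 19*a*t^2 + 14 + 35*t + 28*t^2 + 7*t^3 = 45*a^3 + a^2*(-71*t - 62) + a*(19*t^2 + 22*t + 3) + 7*t^3 + 28*t^2 + 35*t + 14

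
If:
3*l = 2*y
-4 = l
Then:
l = -4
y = -6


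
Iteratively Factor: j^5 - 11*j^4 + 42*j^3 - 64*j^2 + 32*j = (j - 4)*(j^4 - 7*j^3 + 14*j^2 - 8*j) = j*(j - 4)*(j^3 - 7*j^2 + 14*j - 8) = j*(j - 4)*(j - 1)*(j^2 - 6*j + 8) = j*(j - 4)^2*(j - 1)*(j - 2)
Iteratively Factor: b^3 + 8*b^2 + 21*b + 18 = (b + 3)*(b^2 + 5*b + 6) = (b + 3)^2*(b + 2)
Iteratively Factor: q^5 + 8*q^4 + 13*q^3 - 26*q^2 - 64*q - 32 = (q + 1)*(q^4 + 7*q^3 + 6*q^2 - 32*q - 32) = (q + 1)*(q + 4)*(q^3 + 3*q^2 - 6*q - 8) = (q + 1)*(q + 4)^2*(q^2 - q - 2) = (q + 1)^2*(q + 4)^2*(q - 2)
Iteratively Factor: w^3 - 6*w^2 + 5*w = (w)*(w^2 - 6*w + 5) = w*(w - 5)*(w - 1)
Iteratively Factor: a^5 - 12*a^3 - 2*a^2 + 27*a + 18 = (a - 3)*(a^4 + 3*a^3 - 3*a^2 - 11*a - 6) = (a - 3)*(a + 3)*(a^3 - 3*a - 2) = (a - 3)*(a + 1)*(a + 3)*(a^2 - a - 2) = (a - 3)*(a - 2)*(a + 1)*(a + 3)*(a + 1)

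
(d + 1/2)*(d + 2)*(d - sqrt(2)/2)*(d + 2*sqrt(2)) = d^4 + 3*sqrt(2)*d^3/2 + 5*d^3/2 - d^2 + 15*sqrt(2)*d^2/4 - 5*d + 3*sqrt(2)*d/2 - 2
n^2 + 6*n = n*(n + 6)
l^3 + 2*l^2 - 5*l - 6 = (l - 2)*(l + 1)*(l + 3)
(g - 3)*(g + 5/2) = g^2 - g/2 - 15/2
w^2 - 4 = (w - 2)*(w + 2)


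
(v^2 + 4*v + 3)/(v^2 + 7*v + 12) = (v + 1)/(v + 4)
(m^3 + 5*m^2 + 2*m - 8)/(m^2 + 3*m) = (m^3 + 5*m^2 + 2*m - 8)/(m*(m + 3))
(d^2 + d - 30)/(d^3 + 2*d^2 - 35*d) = (d + 6)/(d*(d + 7))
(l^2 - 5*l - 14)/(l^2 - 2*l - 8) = (l - 7)/(l - 4)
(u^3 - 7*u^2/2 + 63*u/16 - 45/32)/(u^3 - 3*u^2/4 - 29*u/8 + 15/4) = (u - 3/4)/(u + 2)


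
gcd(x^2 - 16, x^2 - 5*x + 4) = x - 4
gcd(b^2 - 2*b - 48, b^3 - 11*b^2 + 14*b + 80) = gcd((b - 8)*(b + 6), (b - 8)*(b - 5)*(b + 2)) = b - 8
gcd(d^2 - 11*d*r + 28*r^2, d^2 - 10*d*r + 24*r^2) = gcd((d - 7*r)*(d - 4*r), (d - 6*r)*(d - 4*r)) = -d + 4*r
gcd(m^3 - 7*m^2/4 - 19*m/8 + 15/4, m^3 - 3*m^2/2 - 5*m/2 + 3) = m^2 - m/2 - 3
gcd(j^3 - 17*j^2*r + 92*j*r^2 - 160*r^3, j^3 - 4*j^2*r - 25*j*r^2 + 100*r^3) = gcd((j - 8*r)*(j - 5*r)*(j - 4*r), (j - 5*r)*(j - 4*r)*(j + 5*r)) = j^2 - 9*j*r + 20*r^2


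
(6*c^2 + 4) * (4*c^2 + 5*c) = 24*c^4 + 30*c^3 + 16*c^2 + 20*c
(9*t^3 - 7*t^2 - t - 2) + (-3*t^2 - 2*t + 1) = 9*t^3 - 10*t^2 - 3*t - 1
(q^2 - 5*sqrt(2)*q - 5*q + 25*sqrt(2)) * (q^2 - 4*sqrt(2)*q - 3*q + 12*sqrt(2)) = q^4 - 9*sqrt(2)*q^3 - 8*q^3 + 55*q^2 + 72*sqrt(2)*q^2 - 320*q - 135*sqrt(2)*q + 600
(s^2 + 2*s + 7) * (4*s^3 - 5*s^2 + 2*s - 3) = 4*s^5 + 3*s^4 + 20*s^3 - 34*s^2 + 8*s - 21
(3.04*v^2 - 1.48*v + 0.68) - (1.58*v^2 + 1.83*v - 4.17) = 1.46*v^2 - 3.31*v + 4.85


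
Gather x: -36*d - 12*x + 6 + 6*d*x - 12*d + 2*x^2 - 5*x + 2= -48*d + 2*x^2 + x*(6*d - 17) + 8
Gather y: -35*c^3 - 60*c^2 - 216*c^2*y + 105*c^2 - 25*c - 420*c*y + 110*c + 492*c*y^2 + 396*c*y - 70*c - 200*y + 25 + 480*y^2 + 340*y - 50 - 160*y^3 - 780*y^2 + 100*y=-35*c^3 + 45*c^2 + 15*c - 160*y^3 + y^2*(492*c - 300) + y*(-216*c^2 - 24*c + 240) - 25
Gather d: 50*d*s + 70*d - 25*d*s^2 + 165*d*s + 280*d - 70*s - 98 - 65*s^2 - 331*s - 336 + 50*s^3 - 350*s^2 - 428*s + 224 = d*(-25*s^2 + 215*s + 350) + 50*s^3 - 415*s^2 - 829*s - 210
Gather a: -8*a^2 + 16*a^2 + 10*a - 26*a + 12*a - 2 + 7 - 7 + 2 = 8*a^2 - 4*a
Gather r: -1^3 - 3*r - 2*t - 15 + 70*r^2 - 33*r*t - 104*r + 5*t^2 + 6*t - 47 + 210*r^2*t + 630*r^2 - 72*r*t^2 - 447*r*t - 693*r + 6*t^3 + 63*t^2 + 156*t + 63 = r^2*(210*t + 700) + r*(-72*t^2 - 480*t - 800) + 6*t^3 + 68*t^2 + 160*t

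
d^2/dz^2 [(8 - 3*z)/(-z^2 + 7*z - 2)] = 2*((29 - 9*z)*(z^2 - 7*z + 2) + (2*z - 7)^2*(3*z - 8))/(z^2 - 7*z + 2)^3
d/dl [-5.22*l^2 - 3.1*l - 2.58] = -10.44*l - 3.1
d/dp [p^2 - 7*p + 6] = 2*p - 7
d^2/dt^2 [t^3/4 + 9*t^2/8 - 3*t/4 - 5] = 3*t/2 + 9/4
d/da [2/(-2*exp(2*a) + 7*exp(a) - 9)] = (8*exp(a) - 14)*exp(a)/(2*exp(2*a) - 7*exp(a) + 9)^2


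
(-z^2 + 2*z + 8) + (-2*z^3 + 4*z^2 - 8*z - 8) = -2*z^3 + 3*z^2 - 6*z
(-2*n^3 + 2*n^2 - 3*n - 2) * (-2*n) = 4*n^4 - 4*n^3 + 6*n^2 + 4*n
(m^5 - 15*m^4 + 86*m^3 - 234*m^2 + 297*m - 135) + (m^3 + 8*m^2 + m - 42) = m^5 - 15*m^4 + 87*m^3 - 226*m^2 + 298*m - 177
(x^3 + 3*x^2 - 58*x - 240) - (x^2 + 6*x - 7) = x^3 + 2*x^2 - 64*x - 233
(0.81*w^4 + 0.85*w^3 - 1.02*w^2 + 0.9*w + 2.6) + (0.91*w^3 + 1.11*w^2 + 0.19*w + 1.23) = 0.81*w^4 + 1.76*w^3 + 0.0900000000000001*w^2 + 1.09*w + 3.83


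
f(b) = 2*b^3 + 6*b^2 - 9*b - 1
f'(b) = 6*b^2 + 12*b - 9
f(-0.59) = 5.99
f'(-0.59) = -13.99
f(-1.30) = 16.45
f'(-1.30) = -14.46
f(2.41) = 40.15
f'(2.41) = 54.77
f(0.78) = -3.42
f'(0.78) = 4.01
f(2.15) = 27.26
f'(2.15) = 44.54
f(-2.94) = 26.50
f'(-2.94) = 7.58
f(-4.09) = -0.66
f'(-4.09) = 42.29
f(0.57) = -3.81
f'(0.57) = -0.21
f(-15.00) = -5266.00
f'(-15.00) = 1161.00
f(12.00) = 4211.00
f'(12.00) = 999.00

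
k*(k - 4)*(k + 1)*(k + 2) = k^4 - k^3 - 10*k^2 - 8*k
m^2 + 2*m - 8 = (m - 2)*(m + 4)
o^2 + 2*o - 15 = (o - 3)*(o + 5)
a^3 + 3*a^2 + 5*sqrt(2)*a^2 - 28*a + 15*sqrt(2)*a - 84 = (a + 3)*(a - 2*sqrt(2))*(a + 7*sqrt(2))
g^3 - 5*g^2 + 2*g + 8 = (g - 4)*(g - 2)*(g + 1)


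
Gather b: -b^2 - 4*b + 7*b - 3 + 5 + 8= -b^2 + 3*b + 10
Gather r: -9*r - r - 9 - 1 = -10*r - 10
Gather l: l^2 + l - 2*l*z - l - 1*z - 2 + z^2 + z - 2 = l^2 - 2*l*z + z^2 - 4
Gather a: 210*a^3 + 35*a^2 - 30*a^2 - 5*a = 210*a^3 + 5*a^2 - 5*a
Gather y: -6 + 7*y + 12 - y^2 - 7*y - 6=-y^2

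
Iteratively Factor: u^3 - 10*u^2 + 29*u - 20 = (u - 4)*(u^2 - 6*u + 5) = (u - 4)*(u - 1)*(u - 5)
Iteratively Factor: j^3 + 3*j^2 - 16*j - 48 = (j + 3)*(j^2 - 16) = (j - 4)*(j + 3)*(j + 4)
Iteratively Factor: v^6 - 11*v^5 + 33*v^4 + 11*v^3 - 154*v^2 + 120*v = (v - 3)*(v^5 - 8*v^4 + 9*v^3 + 38*v^2 - 40*v) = (v - 3)*(v - 1)*(v^4 - 7*v^3 + 2*v^2 + 40*v) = (v - 3)*(v - 1)*(v + 2)*(v^3 - 9*v^2 + 20*v) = (v - 4)*(v - 3)*(v - 1)*(v + 2)*(v^2 - 5*v) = (v - 5)*(v - 4)*(v - 3)*(v - 1)*(v + 2)*(v)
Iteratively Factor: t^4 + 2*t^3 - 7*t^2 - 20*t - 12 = (t - 3)*(t^3 + 5*t^2 + 8*t + 4) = (t - 3)*(t + 2)*(t^2 + 3*t + 2) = (t - 3)*(t + 1)*(t + 2)*(t + 2)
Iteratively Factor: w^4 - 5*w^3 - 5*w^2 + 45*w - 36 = (w + 3)*(w^3 - 8*w^2 + 19*w - 12) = (w - 4)*(w + 3)*(w^2 - 4*w + 3) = (w - 4)*(w - 1)*(w + 3)*(w - 3)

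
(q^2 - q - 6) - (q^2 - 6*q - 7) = 5*q + 1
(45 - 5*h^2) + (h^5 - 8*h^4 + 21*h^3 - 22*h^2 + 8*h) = h^5 - 8*h^4 + 21*h^3 - 27*h^2 + 8*h + 45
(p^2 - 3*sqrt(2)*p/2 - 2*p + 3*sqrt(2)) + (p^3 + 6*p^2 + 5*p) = p^3 + 7*p^2 - 3*sqrt(2)*p/2 + 3*p + 3*sqrt(2)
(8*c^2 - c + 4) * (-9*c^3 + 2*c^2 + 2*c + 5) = -72*c^5 + 25*c^4 - 22*c^3 + 46*c^2 + 3*c + 20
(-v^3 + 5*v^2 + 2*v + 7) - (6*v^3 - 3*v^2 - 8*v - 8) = -7*v^3 + 8*v^2 + 10*v + 15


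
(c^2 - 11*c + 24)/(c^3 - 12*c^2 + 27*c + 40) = (c - 3)/(c^2 - 4*c - 5)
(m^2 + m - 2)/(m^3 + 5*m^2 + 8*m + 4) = (m - 1)/(m^2 + 3*m + 2)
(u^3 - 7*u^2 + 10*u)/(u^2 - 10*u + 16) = u*(u - 5)/(u - 8)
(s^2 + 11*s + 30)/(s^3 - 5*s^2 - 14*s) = (s^2 + 11*s + 30)/(s*(s^2 - 5*s - 14))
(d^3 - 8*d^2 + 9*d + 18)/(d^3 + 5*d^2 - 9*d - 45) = (d^2 - 5*d - 6)/(d^2 + 8*d + 15)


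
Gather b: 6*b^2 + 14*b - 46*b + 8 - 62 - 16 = 6*b^2 - 32*b - 70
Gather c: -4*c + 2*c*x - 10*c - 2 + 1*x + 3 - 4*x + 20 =c*(2*x - 14) - 3*x + 21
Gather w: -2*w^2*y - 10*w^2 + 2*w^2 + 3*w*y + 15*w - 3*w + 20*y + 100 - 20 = w^2*(-2*y - 8) + w*(3*y + 12) + 20*y + 80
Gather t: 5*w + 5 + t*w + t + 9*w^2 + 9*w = t*(w + 1) + 9*w^2 + 14*w + 5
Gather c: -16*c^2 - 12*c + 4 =-16*c^2 - 12*c + 4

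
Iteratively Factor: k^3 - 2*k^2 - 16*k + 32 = (k - 2)*(k^2 - 16) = (k - 4)*(k - 2)*(k + 4)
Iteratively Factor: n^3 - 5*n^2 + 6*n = (n - 3)*(n^2 - 2*n) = n*(n - 3)*(n - 2)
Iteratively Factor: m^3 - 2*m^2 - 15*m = (m - 5)*(m^2 + 3*m) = m*(m - 5)*(m + 3)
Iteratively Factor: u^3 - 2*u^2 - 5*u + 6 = (u + 2)*(u^2 - 4*u + 3) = (u - 1)*(u + 2)*(u - 3)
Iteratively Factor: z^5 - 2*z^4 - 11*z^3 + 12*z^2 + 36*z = (z + 2)*(z^4 - 4*z^3 - 3*z^2 + 18*z) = (z + 2)^2*(z^3 - 6*z^2 + 9*z) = z*(z + 2)^2*(z^2 - 6*z + 9) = z*(z - 3)*(z + 2)^2*(z - 3)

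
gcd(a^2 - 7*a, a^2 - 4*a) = a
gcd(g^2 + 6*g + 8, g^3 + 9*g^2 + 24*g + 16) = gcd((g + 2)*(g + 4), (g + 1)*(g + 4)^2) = g + 4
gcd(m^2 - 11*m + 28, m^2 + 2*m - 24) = m - 4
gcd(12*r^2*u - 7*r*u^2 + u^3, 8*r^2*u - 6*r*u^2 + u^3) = 4*r*u - u^2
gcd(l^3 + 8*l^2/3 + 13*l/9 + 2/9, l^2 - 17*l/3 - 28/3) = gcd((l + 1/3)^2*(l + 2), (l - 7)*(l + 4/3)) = 1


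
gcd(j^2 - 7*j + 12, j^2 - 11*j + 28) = j - 4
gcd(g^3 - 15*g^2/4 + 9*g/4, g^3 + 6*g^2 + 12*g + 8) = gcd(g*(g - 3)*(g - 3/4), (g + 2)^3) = 1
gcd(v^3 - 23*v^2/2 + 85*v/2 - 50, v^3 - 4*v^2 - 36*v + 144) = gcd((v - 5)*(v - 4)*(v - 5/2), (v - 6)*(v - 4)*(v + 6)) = v - 4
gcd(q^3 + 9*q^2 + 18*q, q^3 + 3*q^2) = q^2 + 3*q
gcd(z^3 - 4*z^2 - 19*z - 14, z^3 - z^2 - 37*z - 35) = z^2 - 6*z - 7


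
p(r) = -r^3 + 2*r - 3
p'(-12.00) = -430.00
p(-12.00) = 1701.00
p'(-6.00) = -106.00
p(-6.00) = 201.00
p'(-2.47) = -16.30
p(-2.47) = 7.13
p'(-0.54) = 1.13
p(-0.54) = -3.92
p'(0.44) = 1.42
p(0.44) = -2.21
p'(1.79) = -7.61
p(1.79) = -5.16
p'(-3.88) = -43.16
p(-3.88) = 47.65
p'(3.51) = -34.96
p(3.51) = -39.22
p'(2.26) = -13.32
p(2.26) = -10.02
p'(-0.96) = -0.76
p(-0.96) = -4.04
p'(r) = 2 - 3*r^2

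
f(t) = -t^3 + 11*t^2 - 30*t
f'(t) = -3*t^2 + 22*t - 30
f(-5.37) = 633.16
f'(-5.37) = -234.65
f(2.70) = -20.49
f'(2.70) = 7.53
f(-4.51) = 450.77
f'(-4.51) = -190.24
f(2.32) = -22.88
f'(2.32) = 4.89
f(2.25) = -23.20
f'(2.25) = 4.31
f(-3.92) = 346.87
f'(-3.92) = -162.34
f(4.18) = -6.24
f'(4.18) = 9.54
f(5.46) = 1.36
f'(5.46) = 0.69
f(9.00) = -108.00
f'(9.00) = -75.00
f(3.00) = -18.00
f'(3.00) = 9.00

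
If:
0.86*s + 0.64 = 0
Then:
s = -0.74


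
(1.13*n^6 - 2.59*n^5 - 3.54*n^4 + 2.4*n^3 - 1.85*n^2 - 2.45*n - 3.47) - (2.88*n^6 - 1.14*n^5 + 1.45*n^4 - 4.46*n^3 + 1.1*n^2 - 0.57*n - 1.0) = -1.75*n^6 - 1.45*n^5 - 4.99*n^4 + 6.86*n^3 - 2.95*n^2 - 1.88*n - 2.47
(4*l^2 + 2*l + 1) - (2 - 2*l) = 4*l^2 + 4*l - 1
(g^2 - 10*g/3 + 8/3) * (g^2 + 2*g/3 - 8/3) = g^4 - 8*g^3/3 - 20*g^2/9 + 32*g/3 - 64/9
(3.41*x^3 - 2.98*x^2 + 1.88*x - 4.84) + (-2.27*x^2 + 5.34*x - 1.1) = 3.41*x^3 - 5.25*x^2 + 7.22*x - 5.94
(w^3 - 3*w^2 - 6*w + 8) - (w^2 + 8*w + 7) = w^3 - 4*w^2 - 14*w + 1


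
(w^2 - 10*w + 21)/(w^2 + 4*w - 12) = (w^2 - 10*w + 21)/(w^2 + 4*w - 12)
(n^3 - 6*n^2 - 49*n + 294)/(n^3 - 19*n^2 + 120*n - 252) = (n + 7)/(n - 6)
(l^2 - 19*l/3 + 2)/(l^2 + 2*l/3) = (3*l^2 - 19*l + 6)/(l*(3*l + 2))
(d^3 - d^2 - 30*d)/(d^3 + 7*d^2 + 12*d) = (d^2 - d - 30)/(d^2 + 7*d + 12)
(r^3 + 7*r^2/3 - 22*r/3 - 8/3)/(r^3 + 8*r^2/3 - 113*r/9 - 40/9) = 3*(r^2 + 2*r - 8)/(3*r^2 + 7*r - 40)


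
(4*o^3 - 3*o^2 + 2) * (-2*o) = -8*o^4 + 6*o^3 - 4*o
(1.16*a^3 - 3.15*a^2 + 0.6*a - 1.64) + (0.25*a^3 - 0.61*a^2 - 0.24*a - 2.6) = 1.41*a^3 - 3.76*a^2 + 0.36*a - 4.24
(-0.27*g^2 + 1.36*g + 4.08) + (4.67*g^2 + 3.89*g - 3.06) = 4.4*g^2 + 5.25*g + 1.02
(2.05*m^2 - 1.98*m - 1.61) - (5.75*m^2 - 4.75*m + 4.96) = -3.7*m^2 + 2.77*m - 6.57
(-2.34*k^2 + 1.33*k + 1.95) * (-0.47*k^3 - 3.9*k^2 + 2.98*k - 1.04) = 1.0998*k^5 + 8.5009*k^4 - 13.0767*k^3 - 1.208*k^2 + 4.4278*k - 2.028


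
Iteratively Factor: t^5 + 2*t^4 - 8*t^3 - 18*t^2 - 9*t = (t + 1)*(t^4 + t^3 - 9*t^2 - 9*t) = (t + 1)*(t + 3)*(t^3 - 2*t^2 - 3*t) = (t + 1)^2*(t + 3)*(t^2 - 3*t) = t*(t + 1)^2*(t + 3)*(t - 3)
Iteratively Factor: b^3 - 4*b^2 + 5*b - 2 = (b - 1)*(b^2 - 3*b + 2) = (b - 1)^2*(b - 2)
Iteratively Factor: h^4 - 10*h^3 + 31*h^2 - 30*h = (h)*(h^3 - 10*h^2 + 31*h - 30) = h*(h - 5)*(h^2 - 5*h + 6) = h*(h - 5)*(h - 2)*(h - 3)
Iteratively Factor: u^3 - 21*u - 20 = (u - 5)*(u^2 + 5*u + 4) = (u - 5)*(u + 1)*(u + 4)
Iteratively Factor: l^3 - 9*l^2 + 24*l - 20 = (l - 5)*(l^2 - 4*l + 4) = (l - 5)*(l - 2)*(l - 2)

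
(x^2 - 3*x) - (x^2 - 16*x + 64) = 13*x - 64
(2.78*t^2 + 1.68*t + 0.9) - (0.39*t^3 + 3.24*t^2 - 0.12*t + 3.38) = -0.39*t^3 - 0.46*t^2 + 1.8*t - 2.48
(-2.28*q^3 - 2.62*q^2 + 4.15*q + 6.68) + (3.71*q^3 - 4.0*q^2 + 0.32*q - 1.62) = 1.43*q^3 - 6.62*q^2 + 4.47*q + 5.06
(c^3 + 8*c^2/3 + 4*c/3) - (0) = c^3 + 8*c^2/3 + 4*c/3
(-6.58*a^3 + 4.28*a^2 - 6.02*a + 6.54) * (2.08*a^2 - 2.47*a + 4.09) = -13.6864*a^5 + 25.155*a^4 - 50.0054*a^3 + 45.9778*a^2 - 40.7756*a + 26.7486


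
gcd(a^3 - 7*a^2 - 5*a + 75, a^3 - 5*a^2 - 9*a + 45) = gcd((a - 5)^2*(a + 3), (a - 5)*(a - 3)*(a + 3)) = a^2 - 2*a - 15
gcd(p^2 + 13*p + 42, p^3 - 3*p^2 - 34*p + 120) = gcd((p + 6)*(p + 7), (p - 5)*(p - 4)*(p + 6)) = p + 6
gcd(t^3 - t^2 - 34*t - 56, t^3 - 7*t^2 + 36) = t + 2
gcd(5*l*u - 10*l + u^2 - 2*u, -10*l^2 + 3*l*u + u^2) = 5*l + u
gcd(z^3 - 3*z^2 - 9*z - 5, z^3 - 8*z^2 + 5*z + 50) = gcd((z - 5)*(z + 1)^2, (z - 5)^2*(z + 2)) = z - 5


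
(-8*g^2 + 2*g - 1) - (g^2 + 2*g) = -9*g^2 - 1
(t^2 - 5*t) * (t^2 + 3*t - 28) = t^4 - 2*t^3 - 43*t^2 + 140*t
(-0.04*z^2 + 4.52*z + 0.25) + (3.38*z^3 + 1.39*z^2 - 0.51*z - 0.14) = 3.38*z^3 + 1.35*z^2 + 4.01*z + 0.11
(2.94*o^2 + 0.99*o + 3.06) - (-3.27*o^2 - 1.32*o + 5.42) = 6.21*o^2 + 2.31*o - 2.36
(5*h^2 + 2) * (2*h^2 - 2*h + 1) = 10*h^4 - 10*h^3 + 9*h^2 - 4*h + 2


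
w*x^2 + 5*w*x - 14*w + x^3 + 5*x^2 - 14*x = (w + x)*(x - 2)*(x + 7)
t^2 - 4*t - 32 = (t - 8)*(t + 4)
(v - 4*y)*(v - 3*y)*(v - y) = v^3 - 8*v^2*y + 19*v*y^2 - 12*y^3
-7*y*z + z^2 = z*(-7*y + z)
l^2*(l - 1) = l^3 - l^2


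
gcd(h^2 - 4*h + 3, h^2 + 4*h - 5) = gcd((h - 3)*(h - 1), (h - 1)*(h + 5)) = h - 1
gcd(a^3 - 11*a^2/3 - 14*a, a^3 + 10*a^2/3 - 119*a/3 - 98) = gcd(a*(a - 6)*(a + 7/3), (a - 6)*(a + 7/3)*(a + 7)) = a^2 - 11*a/3 - 14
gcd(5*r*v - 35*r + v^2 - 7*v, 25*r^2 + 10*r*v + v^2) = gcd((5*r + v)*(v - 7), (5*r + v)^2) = 5*r + v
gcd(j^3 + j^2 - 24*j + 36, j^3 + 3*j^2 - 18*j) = j^2 + 3*j - 18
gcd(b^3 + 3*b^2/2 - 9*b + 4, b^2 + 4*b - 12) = b - 2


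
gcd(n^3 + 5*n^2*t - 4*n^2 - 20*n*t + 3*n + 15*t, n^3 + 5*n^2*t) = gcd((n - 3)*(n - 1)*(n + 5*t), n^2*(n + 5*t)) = n + 5*t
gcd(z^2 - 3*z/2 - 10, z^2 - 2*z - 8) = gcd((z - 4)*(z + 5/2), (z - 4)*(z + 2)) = z - 4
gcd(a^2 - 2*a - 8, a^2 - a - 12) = a - 4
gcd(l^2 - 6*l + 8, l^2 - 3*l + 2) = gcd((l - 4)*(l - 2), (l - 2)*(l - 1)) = l - 2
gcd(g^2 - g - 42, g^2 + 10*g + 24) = g + 6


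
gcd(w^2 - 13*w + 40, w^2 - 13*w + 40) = w^2 - 13*w + 40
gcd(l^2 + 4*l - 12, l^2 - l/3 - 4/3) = 1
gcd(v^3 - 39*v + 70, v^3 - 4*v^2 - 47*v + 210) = v^2 + 2*v - 35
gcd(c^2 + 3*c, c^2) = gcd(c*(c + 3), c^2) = c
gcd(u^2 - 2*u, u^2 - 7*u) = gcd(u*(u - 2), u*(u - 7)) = u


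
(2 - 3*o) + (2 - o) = 4 - 4*o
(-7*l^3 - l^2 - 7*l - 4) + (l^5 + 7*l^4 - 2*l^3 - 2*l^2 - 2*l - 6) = l^5 + 7*l^4 - 9*l^3 - 3*l^2 - 9*l - 10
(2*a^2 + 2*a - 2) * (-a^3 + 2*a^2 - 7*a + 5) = -2*a^5 + 2*a^4 - 8*a^3 - 8*a^2 + 24*a - 10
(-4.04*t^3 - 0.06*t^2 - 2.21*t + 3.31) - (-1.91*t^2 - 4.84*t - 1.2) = -4.04*t^3 + 1.85*t^2 + 2.63*t + 4.51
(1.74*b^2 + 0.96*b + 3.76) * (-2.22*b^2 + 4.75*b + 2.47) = -3.8628*b^4 + 6.1338*b^3 + 0.510599999999999*b^2 + 20.2312*b + 9.2872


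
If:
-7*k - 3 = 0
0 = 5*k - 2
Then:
No Solution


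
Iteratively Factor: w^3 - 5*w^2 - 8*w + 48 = (w + 3)*(w^2 - 8*w + 16) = (w - 4)*(w + 3)*(w - 4)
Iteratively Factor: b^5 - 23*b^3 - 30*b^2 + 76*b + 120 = (b - 5)*(b^4 + 5*b^3 + 2*b^2 - 20*b - 24) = (b - 5)*(b + 3)*(b^3 + 2*b^2 - 4*b - 8) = (b - 5)*(b + 2)*(b + 3)*(b^2 - 4) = (b - 5)*(b - 2)*(b + 2)*(b + 3)*(b + 2)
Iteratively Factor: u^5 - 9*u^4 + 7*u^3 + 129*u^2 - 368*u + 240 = (u - 1)*(u^4 - 8*u^3 - u^2 + 128*u - 240) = (u - 4)*(u - 1)*(u^3 - 4*u^2 - 17*u + 60) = (u - 4)*(u - 3)*(u - 1)*(u^2 - u - 20) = (u - 5)*(u - 4)*(u - 3)*(u - 1)*(u + 4)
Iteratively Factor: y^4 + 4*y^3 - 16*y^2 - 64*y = (y)*(y^3 + 4*y^2 - 16*y - 64) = y*(y + 4)*(y^2 - 16) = y*(y + 4)^2*(y - 4)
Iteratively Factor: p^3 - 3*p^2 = (p - 3)*(p^2) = p*(p - 3)*(p)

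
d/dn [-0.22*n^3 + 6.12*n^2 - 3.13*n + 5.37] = -0.66*n^2 + 12.24*n - 3.13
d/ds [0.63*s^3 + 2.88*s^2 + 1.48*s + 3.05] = 1.89*s^2 + 5.76*s + 1.48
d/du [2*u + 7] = 2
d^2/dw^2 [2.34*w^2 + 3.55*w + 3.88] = 4.68000000000000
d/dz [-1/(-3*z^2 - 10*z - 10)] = 2*(-3*z - 5)/(3*z^2 + 10*z + 10)^2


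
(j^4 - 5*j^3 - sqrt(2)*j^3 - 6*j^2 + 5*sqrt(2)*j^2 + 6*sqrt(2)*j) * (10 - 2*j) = -2*j^5 + 2*sqrt(2)*j^4 + 20*j^4 - 38*j^3 - 20*sqrt(2)*j^3 - 60*j^2 + 38*sqrt(2)*j^2 + 60*sqrt(2)*j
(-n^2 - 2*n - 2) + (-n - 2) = -n^2 - 3*n - 4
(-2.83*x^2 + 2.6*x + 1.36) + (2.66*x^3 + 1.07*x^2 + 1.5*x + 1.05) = 2.66*x^3 - 1.76*x^2 + 4.1*x + 2.41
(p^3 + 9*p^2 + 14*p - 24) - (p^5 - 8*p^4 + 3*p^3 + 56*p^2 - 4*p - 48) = -p^5 + 8*p^4 - 2*p^3 - 47*p^2 + 18*p + 24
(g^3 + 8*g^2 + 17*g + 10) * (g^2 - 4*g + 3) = g^5 + 4*g^4 - 12*g^3 - 34*g^2 + 11*g + 30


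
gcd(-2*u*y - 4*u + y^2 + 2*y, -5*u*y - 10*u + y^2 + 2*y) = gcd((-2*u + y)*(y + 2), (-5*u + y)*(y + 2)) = y + 2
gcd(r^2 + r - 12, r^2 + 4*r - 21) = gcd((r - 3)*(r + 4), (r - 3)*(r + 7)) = r - 3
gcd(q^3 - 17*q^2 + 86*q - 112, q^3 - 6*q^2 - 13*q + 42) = q^2 - 9*q + 14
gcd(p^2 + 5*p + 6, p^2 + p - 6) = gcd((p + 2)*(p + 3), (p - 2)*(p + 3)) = p + 3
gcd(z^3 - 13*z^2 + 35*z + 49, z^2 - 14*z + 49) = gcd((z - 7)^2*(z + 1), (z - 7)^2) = z^2 - 14*z + 49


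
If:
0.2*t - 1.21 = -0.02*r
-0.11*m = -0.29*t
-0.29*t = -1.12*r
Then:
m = 15.55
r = 1.53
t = 5.90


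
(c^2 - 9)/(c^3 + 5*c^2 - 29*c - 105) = (c - 3)/(c^2 + 2*c - 35)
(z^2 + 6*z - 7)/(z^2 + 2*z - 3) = (z + 7)/(z + 3)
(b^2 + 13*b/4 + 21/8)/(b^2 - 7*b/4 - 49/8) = (2*b + 3)/(2*b - 7)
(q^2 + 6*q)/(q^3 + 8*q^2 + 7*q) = (q + 6)/(q^2 + 8*q + 7)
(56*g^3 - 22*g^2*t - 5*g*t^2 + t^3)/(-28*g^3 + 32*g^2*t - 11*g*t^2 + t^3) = (4*g + t)/(-2*g + t)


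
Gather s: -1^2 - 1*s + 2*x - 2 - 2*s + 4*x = -3*s + 6*x - 3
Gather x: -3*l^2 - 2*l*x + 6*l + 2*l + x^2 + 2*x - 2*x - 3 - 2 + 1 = -3*l^2 - 2*l*x + 8*l + x^2 - 4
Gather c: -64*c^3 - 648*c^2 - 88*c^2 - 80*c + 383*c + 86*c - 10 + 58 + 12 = -64*c^3 - 736*c^2 + 389*c + 60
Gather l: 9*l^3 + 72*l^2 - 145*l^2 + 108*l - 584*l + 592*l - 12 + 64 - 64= 9*l^3 - 73*l^2 + 116*l - 12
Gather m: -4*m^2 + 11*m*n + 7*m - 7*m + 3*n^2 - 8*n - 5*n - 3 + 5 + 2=-4*m^2 + 11*m*n + 3*n^2 - 13*n + 4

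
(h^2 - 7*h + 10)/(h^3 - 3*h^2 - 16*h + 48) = (h^2 - 7*h + 10)/(h^3 - 3*h^2 - 16*h + 48)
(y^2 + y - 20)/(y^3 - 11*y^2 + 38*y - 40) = (y + 5)/(y^2 - 7*y + 10)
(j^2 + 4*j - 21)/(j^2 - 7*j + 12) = (j + 7)/(j - 4)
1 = 1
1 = 1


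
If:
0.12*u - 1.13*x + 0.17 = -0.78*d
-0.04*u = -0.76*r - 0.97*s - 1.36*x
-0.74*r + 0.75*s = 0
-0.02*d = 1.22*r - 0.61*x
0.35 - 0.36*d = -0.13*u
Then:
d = 0.09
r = -0.02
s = -0.02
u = -2.43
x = -0.04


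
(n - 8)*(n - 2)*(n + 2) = n^3 - 8*n^2 - 4*n + 32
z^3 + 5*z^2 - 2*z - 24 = (z - 2)*(z + 3)*(z + 4)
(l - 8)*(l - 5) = l^2 - 13*l + 40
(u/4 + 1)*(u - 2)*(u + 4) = u^3/4 + 3*u^2/2 - 8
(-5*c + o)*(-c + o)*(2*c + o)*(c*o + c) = 10*c^4*o + 10*c^4 - 7*c^3*o^2 - 7*c^3*o - 4*c^2*o^3 - 4*c^2*o^2 + c*o^4 + c*o^3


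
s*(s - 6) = s^2 - 6*s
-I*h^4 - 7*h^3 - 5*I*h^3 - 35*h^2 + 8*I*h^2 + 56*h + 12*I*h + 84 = (h - 2)*(h + 6)*(h - 7*I)*(-I*h - I)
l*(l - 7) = l^2 - 7*l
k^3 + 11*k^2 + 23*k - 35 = (k - 1)*(k + 5)*(k + 7)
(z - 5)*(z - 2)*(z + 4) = z^3 - 3*z^2 - 18*z + 40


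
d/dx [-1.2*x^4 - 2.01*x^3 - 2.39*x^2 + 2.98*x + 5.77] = -4.8*x^3 - 6.03*x^2 - 4.78*x + 2.98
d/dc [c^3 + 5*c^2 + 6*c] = 3*c^2 + 10*c + 6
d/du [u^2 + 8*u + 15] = 2*u + 8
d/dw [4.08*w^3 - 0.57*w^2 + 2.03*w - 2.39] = 12.24*w^2 - 1.14*w + 2.03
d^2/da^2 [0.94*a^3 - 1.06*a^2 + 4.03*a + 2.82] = 5.64*a - 2.12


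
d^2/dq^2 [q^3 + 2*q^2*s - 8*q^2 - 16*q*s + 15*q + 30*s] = 6*q + 4*s - 16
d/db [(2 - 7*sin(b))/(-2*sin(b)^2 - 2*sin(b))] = (-7*cos(b)/2 + 2/tan(b) + cos(b)/sin(b)^2)/(sin(b) + 1)^2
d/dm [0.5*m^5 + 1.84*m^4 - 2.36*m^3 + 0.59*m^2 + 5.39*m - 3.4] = 2.5*m^4 + 7.36*m^3 - 7.08*m^2 + 1.18*m + 5.39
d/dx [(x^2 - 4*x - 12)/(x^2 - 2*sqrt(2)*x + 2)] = 2*((x - 2)*(x^2 - 2*sqrt(2)*x + 2) + (x - sqrt(2))*(-x^2 + 4*x + 12))/(x^2 - 2*sqrt(2)*x + 2)^2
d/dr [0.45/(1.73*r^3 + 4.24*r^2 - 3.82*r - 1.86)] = (-2.3355*r^2 - 3.816*r + 1.719)/(1.73*r^3 + 4.24*r^2 - 3.82*r - 1.86)^2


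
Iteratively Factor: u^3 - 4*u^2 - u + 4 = (u - 1)*(u^2 - 3*u - 4) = (u - 4)*(u - 1)*(u + 1)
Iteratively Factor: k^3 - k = (k - 1)*(k^2 + k) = (k - 1)*(k + 1)*(k)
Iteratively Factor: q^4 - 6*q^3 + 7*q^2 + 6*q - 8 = (q - 2)*(q^3 - 4*q^2 - q + 4) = (q - 2)*(q + 1)*(q^2 - 5*q + 4) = (q - 2)*(q - 1)*(q + 1)*(q - 4)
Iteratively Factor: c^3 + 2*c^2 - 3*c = (c + 3)*(c^2 - c) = c*(c + 3)*(c - 1)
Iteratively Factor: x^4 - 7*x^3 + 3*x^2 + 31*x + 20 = (x + 1)*(x^3 - 8*x^2 + 11*x + 20) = (x - 4)*(x + 1)*(x^2 - 4*x - 5) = (x - 4)*(x + 1)^2*(x - 5)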